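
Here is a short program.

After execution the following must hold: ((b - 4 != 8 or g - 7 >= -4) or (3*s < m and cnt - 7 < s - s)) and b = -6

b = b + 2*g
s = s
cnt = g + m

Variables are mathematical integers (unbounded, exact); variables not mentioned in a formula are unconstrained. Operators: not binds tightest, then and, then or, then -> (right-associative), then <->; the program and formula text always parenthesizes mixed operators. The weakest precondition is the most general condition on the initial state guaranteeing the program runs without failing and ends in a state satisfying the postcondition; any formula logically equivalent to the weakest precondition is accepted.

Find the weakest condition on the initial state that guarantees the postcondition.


Working backward. After the program, the postcondition ((b - 4 != 8 or g - 7 >= -4) or (3*s < m and cnt - 7 < s - s)) and b = -6 must hold; in canonical form it is (b != 12 or g >= 3 or (3*s < m and cnt < 7)) and b = -6.
Before cnt := g + m: (b != 12 or g >= 3 or (3*s < m and g + m < 7)) and b = -6
Before s := s: (b != 12 or g >= 3 or (3*s < m and g + m < 7)) and b = -6
Before b := b + 2*g: (b + 2*g != 12 or g >= 3 or (3*s < m and g + m < 7)) and b + 2*g = -6
Answer: WP = (b + 2*g != 12 or g >= 3 or (3*s < m and g + m < 7)) and b + 2*g = -6


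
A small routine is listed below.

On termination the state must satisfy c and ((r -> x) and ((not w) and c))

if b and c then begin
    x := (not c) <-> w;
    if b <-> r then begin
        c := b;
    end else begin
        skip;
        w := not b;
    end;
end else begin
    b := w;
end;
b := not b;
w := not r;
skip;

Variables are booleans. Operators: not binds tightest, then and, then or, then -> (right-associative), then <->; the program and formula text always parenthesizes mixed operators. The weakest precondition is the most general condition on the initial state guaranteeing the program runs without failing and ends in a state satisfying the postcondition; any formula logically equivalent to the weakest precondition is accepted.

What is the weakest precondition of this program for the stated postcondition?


Working backward. After the program, the postcondition c and ((r -> x) and ((not w) and c)) must hold; in canonical form it is c and (r -> x) and (not w).
Before skip: c and (r -> x) and (not w)
Before w := not r: c and (r -> x) and r
Before b := not b: c and (r -> x) and r
Then branch requires ((b <-> r) -> (b and (r -> ((not c) <-> w)) and r)) and ((not (b <-> r)) -> (c and (r -> ((not c) <-> w)) and r)); else branch requires c and (r -> x) and r.
Before the if: ((b and c) -> (((b <-> r) -> (b and (r -> ((not c) <-> w)) and r)) and ((not (b <-> r)) -> (c and (r -> ((not c) <-> w)) and r)))) and ((not (b and c)) -> (c and (r -> x) and r))
Answer: WP = ((b and c) -> (((b <-> r) -> (b and (r -> ((not c) <-> w)) and r)) and ((not (b <-> r)) -> (c and (r -> ((not c) <-> w)) and r)))) and ((not (b and c)) -> (c and (r -> x) and r))


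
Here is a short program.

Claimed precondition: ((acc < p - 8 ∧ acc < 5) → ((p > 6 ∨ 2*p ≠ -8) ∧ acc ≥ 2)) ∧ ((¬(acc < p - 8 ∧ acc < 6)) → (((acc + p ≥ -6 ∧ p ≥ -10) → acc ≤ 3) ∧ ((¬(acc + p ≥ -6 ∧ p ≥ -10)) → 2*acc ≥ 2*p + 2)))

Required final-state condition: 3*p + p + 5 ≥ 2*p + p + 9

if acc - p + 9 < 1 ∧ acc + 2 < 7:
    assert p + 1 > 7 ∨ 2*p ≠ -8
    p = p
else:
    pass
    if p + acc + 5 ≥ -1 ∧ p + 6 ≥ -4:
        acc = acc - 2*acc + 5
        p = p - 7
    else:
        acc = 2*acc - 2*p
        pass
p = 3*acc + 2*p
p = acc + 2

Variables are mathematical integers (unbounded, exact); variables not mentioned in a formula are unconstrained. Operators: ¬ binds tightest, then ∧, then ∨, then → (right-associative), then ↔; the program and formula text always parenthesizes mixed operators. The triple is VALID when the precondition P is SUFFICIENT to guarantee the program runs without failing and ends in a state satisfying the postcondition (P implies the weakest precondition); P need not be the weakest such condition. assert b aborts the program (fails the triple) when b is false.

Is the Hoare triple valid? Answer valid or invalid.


Working backward. After the program, the postcondition 3*p + p + 5 ≥ 2*p + p + 9 must hold; in canonical form it is p ≥ 4.
Before p := acc + 2: acc ≥ 2
Before p := 3*acc + 2*p: acc ≥ 2
Then branch requires (p > 6 ∨ 2*p ≠ -8) ∧ acc ≥ 2; else branch requires ((acc + p ≥ -6 ∧ p ≥ -10) → acc ≤ 3) ∧ ((¬(acc + p ≥ -6 ∧ p ≥ -10)) → 2*acc ≥ 2*p + 2).
Before the if: ((acc < p - 8 ∧ acc < 5) → ((p > 6 ∨ 2*p ≠ -8) ∧ acc ≥ 2)) ∧ ((¬(acc < p - 8 ∧ acc < 5)) → (((acc + p ≥ -6 ∧ p ≥ -10) → acc ≤ 3) ∧ ((¬(acc + p ≥ -6 ∧ p ≥ -10)) → 2*acc ≥ 2*p + 2)))
The weakest precondition is ((acc < p - 8 ∧ acc < 5) → ((p > 6 ∨ 2*p ≠ -8) ∧ acc ≥ 2)) ∧ ((¬(acc < p - 8 ∧ acc < 5)) → (((acc + p ≥ -6 ∧ p ≥ -10) → acc ≤ 3) ∧ ((¬(acc + p ≥ -6 ∧ p ≥ -10)) → 2*acc ≥ 2*p + 2))).
Check whether ((acc < p - 8 ∧ acc < 5) → ((p > 6 ∨ 2*p ≠ -8) ∧ acc ≥ 2)) ∧ ((¬(acc < p - 8 ∧ acc < 6)) → (((acc + p ≥ -6 ∧ p ≥ -10) → acc ≤ 3) ∧ ((¬(acc + p ≥ -6 ∧ p ≥ -10)) → 2*acc ≥ 2*p + 2))) implies it.
Countermodel: at the initial state acc = 5, p = 14, the precondition holds but the weakest precondition fails.
Answer: invalid


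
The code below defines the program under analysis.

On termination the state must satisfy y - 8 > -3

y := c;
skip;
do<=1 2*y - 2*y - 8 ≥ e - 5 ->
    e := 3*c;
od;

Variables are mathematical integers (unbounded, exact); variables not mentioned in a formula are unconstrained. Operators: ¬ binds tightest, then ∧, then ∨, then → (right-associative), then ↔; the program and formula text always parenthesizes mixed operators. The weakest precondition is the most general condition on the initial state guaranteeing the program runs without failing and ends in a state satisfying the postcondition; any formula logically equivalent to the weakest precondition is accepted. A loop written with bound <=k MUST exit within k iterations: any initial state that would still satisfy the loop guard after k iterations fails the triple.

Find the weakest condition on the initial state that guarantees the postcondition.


Working backward. After the program, the postcondition y - 8 > -3 must hold; in canonical form it is y > 5.
Before the loop (bound <=1), unroll the exhaustion recursion (WP_0 = exit-now case; WP_j = one more guarded iteration, up to j = 1):
  WP_0: (¬(e ≤ -3)) ∧ y > 5
  WP_1: (e ≤ -3 → ((¬(3*c ≤ -3)) ∧ y > 5)) ∧ ((¬(e ≤ -3)) → y > 5)
So before the loop: (e ≤ -3 → ((¬(3*c ≤ -3)) ∧ y > 5)) ∧ ((¬(e ≤ -3)) → y > 5)
Before skip: (e ≤ -3 → ((¬(3*c ≤ -3)) ∧ y > 5)) ∧ ((¬(e ≤ -3)) → y > 5)
Before y := c: (e ≤ -3 → ((¬(3*c ≤ -3)) ∧ c > 5)) ∧ ((¬(e ≤ -3)) → c > 5)
Answer: WP = (e ≤ -3 → ((¬(3*c ≤ -3)) ∧ c > 5)) ∧ ((¬(e ≤ -3)) → c > 5)


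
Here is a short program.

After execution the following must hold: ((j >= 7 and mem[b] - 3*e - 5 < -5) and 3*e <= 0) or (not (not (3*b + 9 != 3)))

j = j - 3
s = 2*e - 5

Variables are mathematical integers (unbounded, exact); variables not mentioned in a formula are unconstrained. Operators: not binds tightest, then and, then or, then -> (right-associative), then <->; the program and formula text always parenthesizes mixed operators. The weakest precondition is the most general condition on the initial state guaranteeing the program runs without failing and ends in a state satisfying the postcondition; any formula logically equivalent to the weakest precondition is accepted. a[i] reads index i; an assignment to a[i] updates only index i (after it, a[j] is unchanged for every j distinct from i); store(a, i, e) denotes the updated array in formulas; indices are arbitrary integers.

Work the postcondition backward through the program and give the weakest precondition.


Working backward. After the program, the postcondition ((j >= 7 and mem[b] - 3*e - 5 < -5) and 3*e <= 0) or (not (not (3*b + 9 != 3))) must hold; in canonical form it is (j >= 7 and mem[b] < 3*e and 3*e <= 0) or 3*b != -6.
Before s := 2*e - 5: (j >= 7 and mem[b] < 3*e and 3*e <= 0) or 3*b != -6
Before j := j - 3: (j >= 10 and mem[b] < 3*e and 3*e <= 0) or 3*b != -6
Answer: WP = (j >= 10 and mem[b] < 3*e and 3*e <= 0) or 3*b != -6


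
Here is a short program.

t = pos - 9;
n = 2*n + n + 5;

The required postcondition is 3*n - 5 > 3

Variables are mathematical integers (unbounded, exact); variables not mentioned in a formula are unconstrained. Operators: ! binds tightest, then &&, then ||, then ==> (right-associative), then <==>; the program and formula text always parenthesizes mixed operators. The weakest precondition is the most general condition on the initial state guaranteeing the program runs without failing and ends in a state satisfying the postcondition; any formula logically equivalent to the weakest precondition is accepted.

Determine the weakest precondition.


Working backward. After the program, the postcondition 3*n - 5 > 3 must hold; in canonical form it is 3*n > 8.
Before n := 2*n + n + 5: 9*n > -7
Before t := pos - 9: 9*n > -7
Answer: WP = 9*n > -7


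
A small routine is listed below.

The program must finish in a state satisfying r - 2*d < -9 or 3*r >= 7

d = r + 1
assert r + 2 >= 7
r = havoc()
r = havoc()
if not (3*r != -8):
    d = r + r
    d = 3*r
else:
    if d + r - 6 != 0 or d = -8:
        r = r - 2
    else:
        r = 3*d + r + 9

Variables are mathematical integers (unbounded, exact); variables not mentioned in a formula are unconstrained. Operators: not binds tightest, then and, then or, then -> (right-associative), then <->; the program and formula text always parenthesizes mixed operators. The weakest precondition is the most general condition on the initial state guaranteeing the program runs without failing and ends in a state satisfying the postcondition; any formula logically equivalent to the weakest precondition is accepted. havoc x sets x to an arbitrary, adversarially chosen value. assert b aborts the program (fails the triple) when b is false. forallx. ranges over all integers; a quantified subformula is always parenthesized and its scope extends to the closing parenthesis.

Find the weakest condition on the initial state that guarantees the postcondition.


Working backward. After the program, the postcondition r - 2*d < -9 or 3*r >= 7 must hold; in canonical form it is r < 2*d - 9 or 3*r >= 7.
Then branch requires 5*r > 9 or 3*r >= 7; else branch requires ((d + r != 6 or d = -8) -> (r < 2*d - 7 or 3*r >= 13)) and ((not (d + r != 6 or d = -8)) -> (d + r < -18 or 9*d + 3*r >= -20)).
Before the if: ((not (3*r != -8)) -> (5*r > 9 or 3*r >= 7)) and (3*r != -8 -> (((d + r != 6 or d = -8) -> (r < 2*d - 7 or 3*r >= 13)) and ((not (d + r != 6 or d = -8)) -> (d + r < -18 or 9*d + 3*r >= -20))))
Before havoc r: forall r_1. (((not (3*r_1 != -8)) -> (5*r_1 > 9 or 3*r_1 >= 7)) and (3*r_1 != -8 -> (((d + r_1 != 6 or d = -8) -> (r_1 < 2*d - 7 or 3*r_1 >= 13)) and ((not (d + r_1 != 6 or d = -8)) -> (d + r_1 < -18 or 9*d + 3*r_1 >= -20)))))
Before havoc r: forall r_1. (((not (3*r_1 != -8)) -> (5*r_1 > 9 or 3*r_1 >= 7)) and (3*r_1 != -8 -> (((d + r_1 != 6 or d = -8) -> (r_1 < 2*d - 7 or 3*r_1 >= 13)) and ((not (d + r_1 != 6 or d = -8)) -> (d + r_1 < -18 or 9*d + 3*r_1 >= -20)))))
Before assert r + 2 >= 7: r >= 5 and (forall r_1. (((not (3*r_1 != -8)) -> (5*r_1 > 9 or 3*r_1 >= 7)) and (3*r_1 != -8 -> (((d + r_1 != 6 or d = -8) -> (r_1 < 2*d - 7 or 3*r_1 >= 13)) and ((not (d + r_1 != 6 or d = -8)) -> (d + r_1 < -18 or 9*d + 3*r_1 >= -20))))))
Before d := r + 1: r >= 5 and (forall r_1. (((not (3*r_1 != -8)) -> (5*r_1 > 9 or 3*r_1 >= 7)) and (3*r_1 != -8 -> (((r + r_1 != 5 or r = -9) -> (r_1 < 2*r - 5 or 3*r_1 >= 13)) and ((not (r + r_1 != 5 or r = -9)) -> (r + r_1 < -19 or 9*r + 3*r_1 >= -29))))))
Answer: WP = r >= 5 and (forall r_1. (((not (3*r_1 != -8)) -> (5*r_1 > 9 or 3*r_1 >= 7)) and (3*r_1 != -8 -> (((r + r_1 != 5 or r = -9) -> (r_1 < 2*r - 5 or 3*r_1 >= 13)) and ((not (r + r_1 != 5 or r = -9)) -> (r + r_1 < -19 or 9*r + 3*r_1 >= -29))))))


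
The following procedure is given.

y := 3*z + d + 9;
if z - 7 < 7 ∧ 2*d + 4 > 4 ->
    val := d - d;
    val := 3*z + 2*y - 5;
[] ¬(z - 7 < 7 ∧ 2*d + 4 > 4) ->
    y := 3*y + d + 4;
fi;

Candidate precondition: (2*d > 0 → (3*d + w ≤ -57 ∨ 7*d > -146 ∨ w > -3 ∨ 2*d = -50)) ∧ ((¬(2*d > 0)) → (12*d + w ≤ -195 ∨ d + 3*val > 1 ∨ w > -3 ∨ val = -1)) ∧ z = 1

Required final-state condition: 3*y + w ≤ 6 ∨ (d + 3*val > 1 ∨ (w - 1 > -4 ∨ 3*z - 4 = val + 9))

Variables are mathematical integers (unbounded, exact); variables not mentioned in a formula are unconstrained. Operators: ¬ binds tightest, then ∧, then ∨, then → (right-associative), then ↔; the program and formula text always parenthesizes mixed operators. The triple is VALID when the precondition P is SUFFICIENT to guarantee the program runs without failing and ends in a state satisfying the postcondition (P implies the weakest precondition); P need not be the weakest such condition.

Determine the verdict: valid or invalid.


Working backward. After the program, the postcondition 3*y + w ≤ 6 ∨ (d + 3*val > 1 ∨ (w - 1 > -4 ∨ 3*z - 4 = val + 9)) must hold; in canonical form it is w + 3*y ≤ 6 ∨ d + 3*val > 1 ∨ w > -3 ∨ 3*z = val + 13.
Then branch requires w + 3*y ≤ 6 ∨ d + 6*y + 9*z > 16 ∨ w > -3 ∨ 2*y = -8; else branch requires 3*d + w + 9*y ≤ -6 ∨ d + 3*val > 1 ∨ w > -3 ∨ 3*z = val + 13.
Before the if: ((z < 14 ∧ 2*d > 0) → (w + 3*y ≤ 6 ∨ d + 6*y + 9*z > 16 ∨ w > -3 ∨ 2*y = -8)) ∧ ((¬(z < 14 ∧ 2*d > 0)) → (3*d + w + 9*y ≤ -6 ∨ d + 3*val > 1 ∨ w > -3 ∨ 3*z = val + 13))
Before y := 3*z + d + 9: ((z < 14 ∧ 2*d > 0) → (3*d + w + 9*z ≤ -21 ∨ 7*d + 27*z > -38 ∨ w > -3 ∨ 2*d + 6*z = -26)) ∧ ((¬(z < 14 ∧ 2*d > 0)) → (12*d + w + 27*z ≤ -87 ∨ d + 3*val > 1 ∨ w > -3 ∨ 3*z = val + 13))
The weakest precondition is ((z < 14 ∧ 2*d > 0) → (3*d + w + 9*z ≤ -21 ∨ 7*d + 27*z > -38 ∨ w > -3 ∨ 2*d + 6*z = -26)) ∧ ((¬(z < 14 ∧ 2*d > 0)) → (12*d + w + 27*z ≤ -87 ∨ d + 3*val > 1 ∨ w > -3 ∨ 3*z = val + 13)).
Check whether (2*d > 0 → (3*d + w ≤ -57 ∨ 7*d > -146 ∨ w > -3 ∨ 2*d = -50)) ∧ ((¬(2*d > 0)) → (12*d + w ≤ -195 ∨ d + 3*val > 1 ∨ w > -3 ∨ val = -1)) ∧ z = 1 implies it.
Countermodel: at the initial state d = -8, val = -1, w = -5, z = 1, the precondition holds but the weakest precondition fails.
Answer: invalid


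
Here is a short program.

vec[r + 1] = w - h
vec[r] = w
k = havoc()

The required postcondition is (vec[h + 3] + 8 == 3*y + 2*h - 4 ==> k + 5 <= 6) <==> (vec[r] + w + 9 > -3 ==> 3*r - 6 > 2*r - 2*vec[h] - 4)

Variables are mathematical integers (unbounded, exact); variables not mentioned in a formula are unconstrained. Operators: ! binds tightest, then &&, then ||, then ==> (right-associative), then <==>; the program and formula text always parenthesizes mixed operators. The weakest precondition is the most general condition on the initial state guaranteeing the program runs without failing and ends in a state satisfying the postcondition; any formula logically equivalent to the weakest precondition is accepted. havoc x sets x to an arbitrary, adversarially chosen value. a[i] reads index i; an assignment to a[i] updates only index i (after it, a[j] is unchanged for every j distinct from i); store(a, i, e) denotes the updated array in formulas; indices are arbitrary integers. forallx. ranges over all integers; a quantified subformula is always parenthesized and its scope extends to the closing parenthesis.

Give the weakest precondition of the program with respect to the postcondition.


Working backward. After the program, the postcondition (vec[h + 3] + 8 == 3*y + 2*h - 4 ==> k + 5 <= 6) <==> (vec[r] + w + 9 > -3 ==> 3*r - 6 > 2*r - 2*vec[h] - 4) must hold; in canonical form it is (vec[h + 3] == 2*h + 3*y - 12 ==> k <= 1) <==> (vec[r] + w > -12 ==> 2*vec[h] + r > 2).
Before havoc k: forall k_1. ((vec[h + 3] == 2*h + 3*y - 12 ==> k_1 <= 1) <==> (vec[r] + w > -12 ==> 2*vec[h] + r > 2))
Before vec[r] := w: forall k_1. ((store(vec, r, w)[h + 3] == 2*h + 3*y - 12 ==> k_1 <= 1) <==> (store(vec, r, w)[r] + w > -12 ==> 2*store(vec, r, w)[h] + r > 2))
Before vec[r + 1] := w - h: forall k_1. ((store(store(vec, r + 1, -h + w), r, w)[h + 3] == 2*h + 3*y - 12 ==> k_1 <= 1) <==> (store(store(vec, r + 1, -h + w), r, w)[r] + w > -12 ==> 2*store(store(vec, r + 1, -h + w), r, w)[h] + r > 2))
Answer: WP = forall k_1. ((store(store(vec, r + 1, -h + w), r, w)[h + 3] == 2*h + 3*y - 12 ==> k_1 <= 1) <==> (store(store(vec, r + 1, -h + w), r, w)[r] + w > -12 ==> 2*store(store(vec, r + 1, -h + w), r, w)[h] + r > 2))


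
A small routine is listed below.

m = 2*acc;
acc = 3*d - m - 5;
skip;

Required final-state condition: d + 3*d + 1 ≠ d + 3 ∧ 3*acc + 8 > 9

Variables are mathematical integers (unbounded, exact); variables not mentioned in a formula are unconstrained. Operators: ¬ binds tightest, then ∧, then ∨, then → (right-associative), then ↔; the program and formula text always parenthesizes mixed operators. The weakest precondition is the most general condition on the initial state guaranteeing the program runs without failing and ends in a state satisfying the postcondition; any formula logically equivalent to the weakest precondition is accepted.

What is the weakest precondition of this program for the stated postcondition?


Working backward. After the program, the postcondition d + 3*d + 1 ≠ d + 3 ∧ 3*acc + 8 > 9 must hold; in canonical form it is 3*d ≠ 2 ∧ 3*acc > 1.
Before skip: 3*d ≠ 2 ∧ 3*acc > 1
Before acc := 3*d - m - 5: 3*d ≠ 2 ∧ 9*d > 3*m + 16
Before m := 2*acc: 3*d ≠ 2 ∧ 9*d > 6*acc + 16
Answer: WP = 3*d ≠ 2 ∧ 9*d > 6*acc + 16


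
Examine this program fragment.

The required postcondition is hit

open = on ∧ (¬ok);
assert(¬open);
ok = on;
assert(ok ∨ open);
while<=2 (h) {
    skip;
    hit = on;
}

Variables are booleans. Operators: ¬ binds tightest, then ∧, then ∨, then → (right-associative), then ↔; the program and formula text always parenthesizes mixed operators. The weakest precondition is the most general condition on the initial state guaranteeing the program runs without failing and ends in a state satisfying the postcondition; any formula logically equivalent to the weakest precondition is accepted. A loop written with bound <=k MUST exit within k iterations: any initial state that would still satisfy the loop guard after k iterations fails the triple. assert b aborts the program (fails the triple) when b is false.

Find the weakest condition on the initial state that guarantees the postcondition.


Working backward. After the program, hit must hold.
Before the loop (bound <=2), unroll the exhaustion recursion (WP_0 = exit-now case; WP_j = one more guarded iteration, up to j = 2):
  WP_0: (¬h) ∧ hit
  WP_1: (h → ((¬h) ∧ on)) ∧ ((¬h) → hit)
  WP_2: (h → ((h → ((¬h) ∧ on)) ∧ ((¬h) → on))) ∧ ((¬h) → hit)
So before the loop: (h → ((h → ((¬h) ∧ on)) ∧ ((¬h) → on))) ∧ ((¬h) → hit)
Before assert ok ∨ open: (ok ∨ open) ∧ (h → ((h → ((¬h) ∧ on)) ∧ ((¬h) → on))) ∧ ((¬h) → hit)
Before ok := on: (on ∨ open) ∧ (h → ((h → ((¬h) ∧ on)) ∧ ((¬h) → on))) ∧ ((¬h) → hit)
Before assert ¬open: (¬open) ∧ (on ∨ open) ∧ (h → ((h → ((¬h) ∧ on)) ∧ ((¬h) → on))) ∧ ((¬h) → hit)
Before open := on ∧ (¬ok): (¬(on ∧ (¬ok))) ∧ (on ∨ (on ∧ (¬ok))) ∧ (h → ((h → ((¬h) ∧ on)) ∧ ((¬h) → on))) ∧ ((¬h) → hit)
Answer: WP = (¬(on ∧ (¬ok))) ∧ (on ∨ (on ∧ (¬ok))) ∧ (h → ((h → ((¬h) ∧ on)) ∧ ((¬h) → on))) ∧ ((¬h) → hit)


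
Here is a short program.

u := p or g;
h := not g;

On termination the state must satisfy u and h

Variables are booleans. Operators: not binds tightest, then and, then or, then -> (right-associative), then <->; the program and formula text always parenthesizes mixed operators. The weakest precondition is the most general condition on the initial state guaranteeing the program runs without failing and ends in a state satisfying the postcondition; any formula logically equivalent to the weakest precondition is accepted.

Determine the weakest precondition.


Working backward. After the program, u and h must hold.
Before h := not g: u and (not g)
Before u := p or g: (p or g) and (not g)
Answer: WP = (p or g) and (not g)


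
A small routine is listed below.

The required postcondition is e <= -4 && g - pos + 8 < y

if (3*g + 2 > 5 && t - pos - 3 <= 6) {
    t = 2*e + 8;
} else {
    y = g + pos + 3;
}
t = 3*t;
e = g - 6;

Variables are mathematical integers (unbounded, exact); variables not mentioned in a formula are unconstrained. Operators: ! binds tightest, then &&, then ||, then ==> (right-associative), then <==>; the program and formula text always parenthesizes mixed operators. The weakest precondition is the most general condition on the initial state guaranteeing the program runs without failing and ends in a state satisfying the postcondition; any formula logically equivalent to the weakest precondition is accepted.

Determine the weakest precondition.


Working backward. After the program, the postcondition e <= -4 && g - pos + 8 < y must hold; in canonical form it is e <= -4 && g < pos + y - 8.
Before e := g - 6: g <= 2 && g < pos + y - 8
Before t := 3*t: g <= 2 && g < pos + y - 8
Then branch requires g <= 2 && g < pos + y - 8; else branch requires g <= 2 && 2*pos > 5.
Before the if: ((3*g > 3 && t <= pos + 9) ==> (g <= 2 && g < pos + y - 8)) && ((!(3*g > 3 && t <= pos + 9)) ==> (g <= 2 && 2*pos > 5))
Answer: WP = ((3*g > 3 && t <= pos + 9) ==> (g <= 2 && g < pos + y - 8)) && ((!(3*g > 3 && t <= pos + 9)) ==> (g <= 2 && 2*pos > 5))


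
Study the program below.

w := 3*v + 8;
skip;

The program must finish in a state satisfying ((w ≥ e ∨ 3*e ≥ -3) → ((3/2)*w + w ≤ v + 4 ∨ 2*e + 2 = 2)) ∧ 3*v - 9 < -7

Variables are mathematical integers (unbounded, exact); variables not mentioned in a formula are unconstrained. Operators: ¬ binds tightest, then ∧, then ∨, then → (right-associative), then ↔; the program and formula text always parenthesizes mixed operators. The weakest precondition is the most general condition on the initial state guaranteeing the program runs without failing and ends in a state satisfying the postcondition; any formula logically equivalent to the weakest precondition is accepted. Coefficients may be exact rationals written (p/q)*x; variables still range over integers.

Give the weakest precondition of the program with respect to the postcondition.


Working backward. After the program, the postcondition ((w ≥ e ∨ 3*e ≥ -3) → ((3/2)*w + w ≤ v + 4 ∨ 2*e + 2 = 2)) ∧ 3*v - 9 < -7 must hold; in canonical form it is ((w ≥ e ∨ 3*e ≥ -3) → ((5/2)*w ≤ v + 4 ∨ 2*e = 0)) ∧ 3*v < 2.
Before skip: ((w ≥ e ∨ 3*e ≥ -3) → ((5/2)*w ≤ v + 4 ∨ 2*e = 0)) ∧ 3*v < 2
Before w := 3*v + 8: ((3*v ≥ e - 8 ∨ 3*e ≥ -3) → ((13/2)*v ≤ -16 ∨ 2*e = 0)) ∧ 3*v < 2
Answer: WP = ((3*v ≥ e - 8 ∨ 3*e ≥ -3) → ((13/2)*v ≤ -16 ∨ 2*e = 0)) ∧ 3*v < 2


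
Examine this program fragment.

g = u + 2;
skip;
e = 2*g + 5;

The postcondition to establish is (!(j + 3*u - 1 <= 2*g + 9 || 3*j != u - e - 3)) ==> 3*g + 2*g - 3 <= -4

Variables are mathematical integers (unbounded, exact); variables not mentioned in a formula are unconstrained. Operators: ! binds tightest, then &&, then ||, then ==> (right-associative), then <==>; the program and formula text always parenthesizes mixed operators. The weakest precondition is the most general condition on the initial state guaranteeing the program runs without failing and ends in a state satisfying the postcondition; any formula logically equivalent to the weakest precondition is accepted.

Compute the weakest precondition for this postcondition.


Working backward. After the program, the postcondition (!(j + 3*u - 1 <= 2*g + 9 || 3*j != u - e - 3)) ==> 3*g + 2*g - 3 <= -4 must hold; in canonical form it is (!(j + 3*u <= 2*g + 10 || e + 3*j != u - 3)) ==> 5*g <= -1.
Before e := 2*g + 5: (!(j + 3*u <= 2*g + 10 || 2*g + 3*j != u - 8)) ==> 5*g <= -1
Before skip: (!(j + 3*u <= 2*g + 10 || 2*g + 3*j != u - 8)) ==> 5*g <= -1
Before g := u + 2: (!(j + u <= 14 || 3*j + u != -12)) ==> 5*u <= -11
Answer: WP = (!(j + u <= 14 || 3*j + u != -12)) ==> 5*u <= -11


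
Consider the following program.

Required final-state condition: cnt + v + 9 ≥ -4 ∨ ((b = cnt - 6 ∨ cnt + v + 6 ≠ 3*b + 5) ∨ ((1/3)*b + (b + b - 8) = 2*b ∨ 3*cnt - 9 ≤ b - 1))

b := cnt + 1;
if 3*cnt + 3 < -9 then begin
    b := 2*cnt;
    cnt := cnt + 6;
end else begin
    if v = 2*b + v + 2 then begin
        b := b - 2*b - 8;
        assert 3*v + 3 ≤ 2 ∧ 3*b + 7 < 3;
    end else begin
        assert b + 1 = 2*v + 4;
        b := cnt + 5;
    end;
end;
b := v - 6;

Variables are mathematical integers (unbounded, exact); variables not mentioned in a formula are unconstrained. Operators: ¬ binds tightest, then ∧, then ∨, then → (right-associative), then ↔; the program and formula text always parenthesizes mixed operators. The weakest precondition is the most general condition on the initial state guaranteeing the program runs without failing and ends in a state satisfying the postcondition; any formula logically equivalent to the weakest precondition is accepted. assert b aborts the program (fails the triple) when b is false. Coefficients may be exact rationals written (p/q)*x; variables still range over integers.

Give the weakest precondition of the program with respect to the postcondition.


Working backward. After the program, the postcondition cnt + v + 9 ≥ -4 ∨ ((b = cnt - 6 ∨ cnt + v + 6 ≠ 3*b + 5) ∨ ((1/3)*b + (b + b - 8) = 2*b ∨ 3*cnt - 9 ≤ b - 1)) must hold; in canonical form it is cnt + v ≥ -13 ∨ b = cnt - 6 ∨ cnt + v ≠ 3*b - 1 ∨ (1/3)*b = 8 ∨ 3*cnt ≤ b + 8.
Before b := v - 6: cnt + v ≥ -13 ∨ v = cnt ∨ cnt ≠ 2*v - 19 ∨ (1/3)*v = 10 ∨ 3*cnt ≤ v + 2
Then branch requires cnt + v ≥ -19 ∨ v = cnt + 6 ∨ cnt ≠ 2*v - 25 ∨ (1/3)*v = 10 ∨ 3*cnt ≤ v - 16; else branch requires (2*b = -2 → (3*v ≤ -1 ∧ 3*b > -20 ∧ (cnt + v ≥ -13 ∨ v = cnt ∨ cnt ≠ 2*v - 19 ∨ (1/3)*v = 10 ∨ 3*cnt ≤ v + 2))) ∧ ((¬(2*b = -2)) → (b = 2*v + 3 ∧ (cnt + v ≥ -13 ∨ v = cnt ∨ cnt ≠ 2*v - 19 ∨ (1/3)*v = 10 ∨ 3*cnt ≤ v + 2))).
Before the if: (3*cnt < -12 → (cnt + v ≥ -19 ∨ v = cnt + 6 ∨ cnt ≠ 2*v - 25 ∨ (1/3)*v = 10 ∨ 3*cnt ≤ v - 16)) ∧ ((¬(3*cnt < -12)) → ((2*b = -2 → (3*v ≤ -1 ∧ 3*b > -20 ∧ (cnt + v ≥ -13 ∨ v = cnt ∨ cnt ≠ 2*v - 19 ∨ (1/3)*v = 10 ∨ 3*cnt ≤ v + 2))) ∧ ((¬(2*b = -2)) → (b = 2*v + 3 ∧ (cnt + v ≥ -13 ∨ v = cnt ∨ cnt ≠ 2*v - 19 ∨ (1/3)*v = 10 ∨ 3*cnt ≤ v + 2)))))
Before b := cnt + 1: (3*cnt < -12 → (cnt + v ≥ -19 ∨ v = cnt + 6 ∨ cnt ≠ 2*v - 25 ∨ (1/3)*v = 10 ∨ 3*cnt ≤ v - 16)) ∧ ((¬(3*cnt < -12)) → ((2*cnt = -4 → (3*v ≤ -1 ∧ 3*cnt > -23 ∧ (cnt + v ≥ -13 ∨ v = cnt ∨ cnt ≠ 2*v - 19 ∨ (1/3)*v = 10 ∨ 3*cnt ≤ v + 2))) ∧ ((¬(2*cnt = -4)) → (cnt = 2*v + 2 ∧ (cnt + v ≥ -13 ∨ v = cnt ∨ cnt ≠ 2*v - 19 ∨ (1/3)*v = 10 ∨ 3*cnt ≤ v + 2)))))
Answer: WP = (3*cnt < -12 → (cnt + v ≥ -19 ∨ v = cnt + 6 ∨ cnt ≠ 2*v - 25 ∨ (1/3)*v = 10 ∨ 3*cnt ≤ v - 16)) ∧ ((¬(3*cnt < -12)) → ((2*cnt = -4 → (3*v ≤ -1 ∧ 3*cnt > -23 ∧ (cnt + v ≥ -13 ∨ v = cnt ∨ cnt ≠ 2*v - 19 ∨ (1/3)*v = 10 ∨ 3*cnt ≤ v + 2))) ∧ ((¬(2*cnt = -4)) → (cnt = 2*v + 2 ∧ (cnt + v ≥ -13 ∨ v = cnt ∨ cnt ≠ 2*v - 19 ∨ (1/3)*v = 10 ∨ 3*cnt ≤ v + 2)))))


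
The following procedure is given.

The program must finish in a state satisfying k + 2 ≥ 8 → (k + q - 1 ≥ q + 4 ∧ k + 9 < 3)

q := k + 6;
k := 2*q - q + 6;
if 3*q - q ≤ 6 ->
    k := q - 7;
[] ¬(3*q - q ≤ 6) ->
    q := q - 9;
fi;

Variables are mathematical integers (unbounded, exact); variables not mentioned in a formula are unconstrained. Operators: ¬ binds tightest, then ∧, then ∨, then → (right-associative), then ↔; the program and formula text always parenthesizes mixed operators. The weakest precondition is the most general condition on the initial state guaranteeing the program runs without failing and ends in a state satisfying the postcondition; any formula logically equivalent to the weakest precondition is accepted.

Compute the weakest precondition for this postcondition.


Working backward. After the program, the postcondition k + 2 ≥ 8 → (k + q - 1 ≥ q + 4 ∧ k + 9 < 3) must hold; in canonical form it is k ≥ 6 → (k ≥ 5 ∧ k < -6).
Then branch requires q ≥ 13 → (q ≥ 12 ∧ q < 1); else branch requires k ≥ 6 → (k ≥ 5 ∧ k < -6).
Before the if: (2*q ≤ 6 → (q ≥ 13 → (q ≥ 12 ∧ q < 1))) ∧ ((¬(2*q ≤ 6)) → (k ≥ 6 → (k ≥ 5 ∧ k < -6)))
Before k := 2*q - q + 6: (2*q ≤ 6 → (q ≥ 13 → (q ≥ 12 ∧ q < 1))) ∧ ((¬(2*q ≤ 6)) → (q ≥ 0 → (q ≥ -1 ∧ q < -12)))
Before q := k + 6: (2*k ≤ -6 → (k ≥ 7 → (k ≥ 6 ∧ k < -5))) ∧ ((¬(2*k ≤ -6)) → (k ≥ -6 → (k ≥ -7 ∧ k < -18)))
Answer: WP = (2*k ≤ -6 → (k ≥ 7 → (k ≥ 6 ∧ k < -5))) ∧ ((¬(2*k ≤ -6)) → (k ≥ -6 → (k ≥ -7 ∧ k < -18)))


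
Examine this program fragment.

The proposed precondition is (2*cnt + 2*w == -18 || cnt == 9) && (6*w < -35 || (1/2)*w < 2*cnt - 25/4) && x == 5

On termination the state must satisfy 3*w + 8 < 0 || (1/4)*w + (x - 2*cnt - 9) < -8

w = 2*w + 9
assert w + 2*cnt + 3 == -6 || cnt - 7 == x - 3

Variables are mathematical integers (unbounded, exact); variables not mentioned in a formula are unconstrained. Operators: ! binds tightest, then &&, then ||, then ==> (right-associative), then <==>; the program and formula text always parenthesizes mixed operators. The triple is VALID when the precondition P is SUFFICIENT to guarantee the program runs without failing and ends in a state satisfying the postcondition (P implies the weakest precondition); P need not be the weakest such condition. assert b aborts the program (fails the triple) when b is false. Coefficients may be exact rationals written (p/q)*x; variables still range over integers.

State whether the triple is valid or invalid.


Working backward. After the program, the postcondition 3*w + 8 < 0 || (1/4)*w + (x - 2*cnt - 9) < -8 must hold; in canonical form it is 3*w < -8 || (1/4)*w + x < 2*cnt + 1.
Before assert w + 2*cnt + 3 == -6 || cnt - 7 == x - 3: (2*cnt + w == -9 || cnt == x + 4) && (3*w < -8 || (1/4)*w + x < 2*cnt + 1)
Before w := 2*w + 9: (2*cnt + 2*w == -18 || cnt == x + 4) && (6*w < -35 || (1/2)*w + x < 2*cnt - 5/4)
The weakest precondition is (2*cnt + 2*w == -18 || cnt == x + 4) && (6*w < -35 || (1/2)*w + x < 2*cnt - 5/4).
Check whether (2*cnt + 2*w == -18 || cnt == 9) && (6*w < -35 || (1/2)*w < 2*cnt - 25/4) && x == 5 implies it.
Every state satisfying the precondition satisfies the weakest precondition: the implication holds.
Answer: valid


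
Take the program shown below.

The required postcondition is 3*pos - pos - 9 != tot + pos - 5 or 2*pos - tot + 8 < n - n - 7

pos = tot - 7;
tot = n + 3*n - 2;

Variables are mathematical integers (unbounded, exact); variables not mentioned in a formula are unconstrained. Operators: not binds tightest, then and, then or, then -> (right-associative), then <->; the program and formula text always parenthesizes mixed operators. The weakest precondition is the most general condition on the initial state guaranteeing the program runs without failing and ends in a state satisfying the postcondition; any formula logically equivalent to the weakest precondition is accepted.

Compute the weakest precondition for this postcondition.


Working backward. After the program, the postcondition 3*pos - pos - 9 != tot + pos - 5 or 2*pos - tot + 8 < n - n - 7 must hold; in canonical form it is pos != tot + 4 or 2*pos < tot - 15.
Before tot := n + 3*n - 2: pos != 4*n + 2 or 2*pos < 4*n - 17
Before pos := tot - 7: tot != 4*n + 9 or 2*tot < 4*n - 3
Answer: WP = tot != 4*n + 9 or 2*tot < 4*n - 3


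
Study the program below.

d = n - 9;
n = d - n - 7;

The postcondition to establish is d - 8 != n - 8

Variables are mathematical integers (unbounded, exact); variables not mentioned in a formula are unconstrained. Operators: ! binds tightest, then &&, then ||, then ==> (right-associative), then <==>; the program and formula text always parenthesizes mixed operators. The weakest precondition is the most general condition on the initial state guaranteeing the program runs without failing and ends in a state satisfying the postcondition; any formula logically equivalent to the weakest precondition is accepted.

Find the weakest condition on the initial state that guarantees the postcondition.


Working backward. After the program, the postcondition d - 8 != n - 8 must hold; in canonical form it is d != n.
Before n := d - n - 7: n != -7
Before d := n - 9: n != -7
Answer: WP = n != -7


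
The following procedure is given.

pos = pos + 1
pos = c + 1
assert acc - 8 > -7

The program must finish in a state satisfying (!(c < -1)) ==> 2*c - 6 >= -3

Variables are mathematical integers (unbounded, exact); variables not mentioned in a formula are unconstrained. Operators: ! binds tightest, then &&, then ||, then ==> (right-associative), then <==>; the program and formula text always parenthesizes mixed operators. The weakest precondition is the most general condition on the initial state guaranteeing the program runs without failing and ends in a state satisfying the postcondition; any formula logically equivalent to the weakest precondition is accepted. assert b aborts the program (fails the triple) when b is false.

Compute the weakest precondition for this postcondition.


Working backward. After the program, the postcondition (!(c < -1)) ==> 2*c - 6 >= -3 must hold; in canonical form it is (!(c < -1)) ==> 2*c >= 3.
Before assert acc - 8 > -7: acc > 1 && ((!(c < -1)) ==> 2*c >= 3)
Before pos := c + 1: acc > 1 && ((!(c < -1)) ==> 2*c >= 3)
Before pos := pos + 1: acc > 1 && ((!(c < -1)) ==> 2*c >= 3)
Answer: WP = acc > 1 && ((!(c < -1)) ==> 2*c >= 3)


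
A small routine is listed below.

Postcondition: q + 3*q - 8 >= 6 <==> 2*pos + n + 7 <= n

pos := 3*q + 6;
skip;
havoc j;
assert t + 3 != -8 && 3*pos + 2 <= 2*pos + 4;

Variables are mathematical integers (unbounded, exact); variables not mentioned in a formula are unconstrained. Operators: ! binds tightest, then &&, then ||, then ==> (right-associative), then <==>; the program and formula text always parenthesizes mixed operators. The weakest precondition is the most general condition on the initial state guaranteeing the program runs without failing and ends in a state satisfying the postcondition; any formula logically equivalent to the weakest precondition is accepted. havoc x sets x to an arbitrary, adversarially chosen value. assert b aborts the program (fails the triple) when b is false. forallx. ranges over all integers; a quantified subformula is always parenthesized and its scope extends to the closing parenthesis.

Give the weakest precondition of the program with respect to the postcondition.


Working backward. After the program, the postcondition q + 3*q - 8 >= 6 <==> 2*pos + n + 7 <= n must hold; in canonical form it is 4*q >= 14 <==> 2*pos <= -7.
Before assert t + 3 != -8 && 3*pos + 2 <= 2*pos + 4: t != -11 && pos <= 2 && (4*q >= 14 <==> 2*pos <= -7)
Before havoc j: t != -11 && pos <= 2 && (4*q >= 14 <==> 2*pos <= -7)
Before skip: t != -11 && pos <= 2 && (4*q >= 14 <==> 2*pos <= -7)
Before pos := 3*q + 6: t != -11 && 3*q <= -4 && (4*q >= 14 <==> 6*q <= -19)
Answer: WP = t != -11 && 3*q <= -4 && (4*q >= 14 <==> 6*q <= -19)


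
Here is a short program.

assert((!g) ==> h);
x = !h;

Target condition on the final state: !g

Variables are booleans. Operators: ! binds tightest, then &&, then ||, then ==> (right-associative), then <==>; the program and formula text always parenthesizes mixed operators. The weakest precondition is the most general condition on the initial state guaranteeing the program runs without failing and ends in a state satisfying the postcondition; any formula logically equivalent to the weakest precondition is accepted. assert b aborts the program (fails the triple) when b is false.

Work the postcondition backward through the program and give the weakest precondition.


Working backward. After the program, !g must hold.
Before x := !h: !g
Before assert (!g) ==> h: ((!g) ==> h) && (!g)
Answer: WP = ((!g) ==> h) && (!g)


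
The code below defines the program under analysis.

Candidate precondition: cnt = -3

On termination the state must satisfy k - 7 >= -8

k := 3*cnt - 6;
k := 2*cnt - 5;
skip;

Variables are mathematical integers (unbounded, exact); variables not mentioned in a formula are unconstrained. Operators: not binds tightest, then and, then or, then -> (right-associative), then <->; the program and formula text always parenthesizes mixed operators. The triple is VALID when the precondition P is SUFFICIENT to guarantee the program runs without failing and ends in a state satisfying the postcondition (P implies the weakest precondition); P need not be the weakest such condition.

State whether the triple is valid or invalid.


Working backward. After the program, the postcondition k - 7 >= -8 must hold; in canonical form it is k >= -1.
Before skip: k >= -1
Before k := 2*cnt - 5: 2*cnt >= 4
Before k := 3*cnt - 6: 2*cnt >= 4
The weakest precondition is 2*cnt >= 4.
Check whether cnt = -3 implies it.
Countermodel: at the initial state cnt = -3, the precondition holds but the weakest precondition fails.
Answer: invalid


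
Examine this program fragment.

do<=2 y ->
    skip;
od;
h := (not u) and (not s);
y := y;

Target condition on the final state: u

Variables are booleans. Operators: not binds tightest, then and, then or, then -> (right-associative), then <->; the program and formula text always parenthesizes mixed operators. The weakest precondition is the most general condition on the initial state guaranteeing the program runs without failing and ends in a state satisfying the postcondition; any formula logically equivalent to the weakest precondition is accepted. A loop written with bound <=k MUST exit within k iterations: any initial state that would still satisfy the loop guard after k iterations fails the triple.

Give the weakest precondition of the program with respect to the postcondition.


Working backward. After the program, u must hold.
Before y := y: u
Before h := (not u) and (not s): u
Before the loop (bound <=2), unroll the exhaustion recursion (WP_0 = exit-now case; WP_j = one more guarded iteration, up to j = 2):
  WP_0: (not y) and u
  WP_1: (y -> ((not y) and u)) and ((not y) -> u)
  WP_2: (y -> ((y -> ((not y) and u)) and ((not y) -> u))) and ((not y) -> u)
So before the loop: (y -> ((y -> ((not y) and u)) and ((not y) -> u))) and ((not y) -> u)
Answer: WP = (y -> ((y -> ((not y) and u)) and ((not y) -> u))) and ((not y) -> u)


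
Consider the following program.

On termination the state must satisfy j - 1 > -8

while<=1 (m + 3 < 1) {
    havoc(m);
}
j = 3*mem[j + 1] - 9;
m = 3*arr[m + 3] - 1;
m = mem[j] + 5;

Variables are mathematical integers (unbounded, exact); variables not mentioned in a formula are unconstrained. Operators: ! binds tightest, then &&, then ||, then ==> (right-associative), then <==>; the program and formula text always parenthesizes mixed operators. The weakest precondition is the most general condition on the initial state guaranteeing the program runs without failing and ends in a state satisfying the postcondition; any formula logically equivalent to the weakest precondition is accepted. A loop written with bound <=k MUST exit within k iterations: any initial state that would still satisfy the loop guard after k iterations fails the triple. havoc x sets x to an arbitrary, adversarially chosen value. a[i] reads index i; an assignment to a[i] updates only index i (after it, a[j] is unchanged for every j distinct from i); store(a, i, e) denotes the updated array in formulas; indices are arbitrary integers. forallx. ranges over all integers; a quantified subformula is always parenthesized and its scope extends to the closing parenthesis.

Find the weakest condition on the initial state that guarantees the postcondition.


Working backward. After the program, the postcondition j - 1 > -8 must hold; in canonical form it is j > -7.
Before m := mem[j] + 5: j > -7
Before m := 3*arr[m + 3] - 1: j > -7
Before j := 3*mem[j + 1] - 9: 3*mem[j + 1] > 2
Before the loop (bound <=1), unroll the exhaustion recursion (WP_0 = exit-now case; WP_j = one more guarded iteration, up to j = 1):
  WP_0: (!(m < -2)) && 3*mem[j + 1] > 2
  WP_1: (m < -2 ==> (forall m_1. ((!(m_1 < -2)) && 3*mem[j + 1] > 2))) && ((!(m < -2)) ==> 3*mem[j + 1] > 2)
So before the loop: (m < -2 ==> (forall m_1. ((!(m_1 < -2)) && 3*mem[j + 1] > 2))) && ((!(m < -2)) ==> 3*mem[j + 1] > 2)
Answer: WP = (m < -2 ==> (forall m_1. ((!(m_1 < -2)) && 3*mem[j + 1] > 2))) && ((!(m < -2)) ==> 3*mem[j + 1] > 2)
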